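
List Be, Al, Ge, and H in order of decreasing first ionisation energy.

Across a period the outer electron is held more tightly (higher IE₁); down a group it sits in a higher shell, more shielded, and comes off more easily.
A diagonal step moves right (one effect) and down (the opposite effect) at once.
Ge > Al: the two effects oppose for this pair; the across-period effect wins (762 vs 578 kJ/mol).
Be > Ge: period and group pull opposite ways; the down-group shift dominates (900 vs 762 kJ/mol).
H > Be: period and group pull opposite ways; the down-group shift dominates (1312 vs 900 kJ/mol).
Approximate values (kJ/mol): H 1312, Be 900, Al 578, Ge 762.
So from highest to lowest: H > Be > Ge > Al.

H > Be > Ge > Al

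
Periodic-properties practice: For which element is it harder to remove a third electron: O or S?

O

The third ionization energy removes an electron from the +2 ion. For each element: O²⁺ still has 4 valence electrons; S²⁺ still has 4 valence electrons.
All are still removing valence electrons, so compare the +2 ions as you would atoms: IE_3 generally rises across a period (higher Z_eff) and falls down a group (larger shell), subject to the usual subshell exceptions.
Valence configurations: O²⁺ [He]2s²2p², S²⁺ [Ne]3s²3p².
The numbers (kJ/mol): O 5300, S 3357.
Hence IE_3: S < O.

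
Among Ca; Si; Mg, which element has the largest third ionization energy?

Mg

Consider each +2 ion: Ca²⁺ is the bare [Ar] core; Si²⁺ still has 2 valence electrons; Mg²⁺ is the bare [Ne] core.
Breaking into a closed-shell core is much more expensive than removing a leftover valence electron — Ca and Mg have the largest IE_3 here.
Approximate IE_3 values (kJ/mol): Ca 4912, Si 3232, Mg 7733.
Hence IE_3: Si < Ca < Mg.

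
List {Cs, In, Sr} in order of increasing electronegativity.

Cs, Sr, In

Sr is in period 5, group 2; In is in period 5, group 13; Cs is in period 6, group 1.
Electronegativity increases across a period and decreases down a group, tracking effective nuclear charge and atomic size.
Here both period and group differ, so the two effects have to be weighed against each other.
Sr > Cs: both effects reinforce here, so Sr is clearly the higher of the two.
In > Sr: both are in period 5; the period trend gives In the larger value.
Approximate values (Pauling): Sr 0.95, In 1.78, Cs 0.79.
So from lowest to highest: Cs < Sr < In.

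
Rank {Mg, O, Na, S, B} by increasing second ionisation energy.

The second ionization energy removes an electron from the +1 ion. For each element: Mg⁺ still has 1 valence electron; O⁺ still has 5 valence electrons; Na⁺ is the bare [Ne] core; S⁺ still has 5 valence electrons; B⁺ still has 2 valence electrons.
Breaking into a closed-shell core is much more expensive than removing a leftover valence electron — Na has the largest IE_2 here.
Valence configurations: Mg⁺ [Ne]3s¹, O⁺ [He]2s²2p³, S⁺ [Ne]3s²3p³, B⁺ [He]2s².
Approximate IE_2 values (kJ/mol): Mg 1451, O 3388, Na 4562, S 2252, B 2427.
Overall IE_2 order: Mg < S < B < O < Na.

Mg < S < B < O < Na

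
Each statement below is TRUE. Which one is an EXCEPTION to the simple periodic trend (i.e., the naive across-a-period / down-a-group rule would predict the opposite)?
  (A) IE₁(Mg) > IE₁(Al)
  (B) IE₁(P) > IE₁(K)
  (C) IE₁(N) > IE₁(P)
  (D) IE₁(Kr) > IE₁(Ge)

The general trend: first ionisation energy increases across a period and decreases down a group.
(A) Mg (period 3, group 2) vs Al (period 3, group 13): the stated order contradicts the simple trend.
(B) P (period 3, group 15) vs K (period 4, group 1): the stated order agrees with the simple trend.
(C) N (period 2, group 15) vs P (period 3, group 15): the stated order agrees with the simple trend.
(D) Kr (period 4, group 18) vs Ge (period 4, group 14): the stated order agrees with the simple trend.
The exception is (A): Al's single 3p electron is easier to remove than one from Mg's filled 3s².

(A)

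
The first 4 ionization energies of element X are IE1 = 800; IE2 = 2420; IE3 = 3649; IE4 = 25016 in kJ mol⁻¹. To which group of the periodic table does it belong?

Look for the largest jump between consecutive ionization energies: IE4/IE3 ≈ 6.9, far larger than any earlier ratio.
That jump marks the point where a core electron is being removed. So the atom has 3 valence electrons.
A main-group element with 3 valence electrons is in group 13.

Group 13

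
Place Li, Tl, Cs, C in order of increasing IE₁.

First ionization energy rises across a period (greater Z_eff holds electrons more tightly) and falls down a group (valence electrons are farther from the nucleus).
These span different periods and groups, so the two trends combine.
Li > Cs: they share group 1; the group trend gives Li the larger value.
Tl > Li: the two effects oppose for this pair; the across-period effect wins (589 vs 520 kJ/mol).
C > Tl: both effects reinforce here, so C is clearly the higher of the two.
Tabulated first ionization energy (kJ/mol): Li 520, C 1086, Cs 376, Tl 589.
So from lowest to highest: Cs < Li < Tl < C.

Cs, Li, Tl, C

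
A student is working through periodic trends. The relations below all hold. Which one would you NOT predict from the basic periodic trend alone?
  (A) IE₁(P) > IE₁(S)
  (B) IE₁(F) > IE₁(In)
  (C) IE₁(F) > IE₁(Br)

(A)

The general trend: first ionization energy increases across a period and decreases down a group.
(A) P (period 3, group 15) vs S (period 3, group 16): the stated order contradicts the simple trend.
(B) F (period 2, group 17) vs In (period 5, group 13): the stated order agrees with the simple trend.
(C) F (period 2, group 17) vs Br (period 4, group 17): the stated order agrees with the simple trend.
The exception is (A): S (3p⁴) ionizes more easily than half-filled P (3p³) because the paired 3p electron in S is pushed out by e⁻–e⁻ repulsion.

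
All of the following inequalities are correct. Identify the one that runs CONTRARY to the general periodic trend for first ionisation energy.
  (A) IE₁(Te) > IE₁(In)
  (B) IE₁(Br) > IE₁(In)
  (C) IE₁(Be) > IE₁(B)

The general trend: first ionisation energy increases across a period and decreases down a group.
(A) Te (period 5, group 16) vs In (period 5, group 13): the stated order agrees with the simple trend.
(B) Br (period 4, group 17) vs In (period 5, group 13): the stated order agrees with the simple trend.
(C) Be (period 2, group 2) vs B (period 2, group 13): the stated order contradicts the simple trend.
The exception is (C): removing B's lone 2p electron is easier than breaking Be's filled 2s².

(C)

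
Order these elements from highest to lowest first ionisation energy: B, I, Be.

I, Be, B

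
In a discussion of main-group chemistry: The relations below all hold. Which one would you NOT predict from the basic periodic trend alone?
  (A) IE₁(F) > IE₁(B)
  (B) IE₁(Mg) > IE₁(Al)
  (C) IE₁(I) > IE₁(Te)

The general trend: first ionisation energy increases across a period and decreases down a group.
(A) F (period 2, group 17) vs B (period 2, group 13): the stated order agrees with the simple trend.
(B) Mg (period 3, group 2) vs Al (period 3, group 13): the stated order contradicts the simple trend.
(C) I (period 5, group 17) vs Te (period 5, group 16): the stated order agrees with the simple trend.
The exception is (B): Al's single 3p electron is easier to remove than one from Mg's filled 3s².

(B)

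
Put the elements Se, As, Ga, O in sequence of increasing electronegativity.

O is in period 2, group 16; Ga is in period 4, group 13; As is in period 4, group 15; Se is in period 4, group 16.
Smaller atoms with higher effective nuclear charge are more electronegative.
Here both period and group differ, so the two effects have to be weighed against each other.
As > Ga: both are in period 4; the period trend gives As the larger value.
Se > As: Se lies to the right of As in period 4, so the across-period effect alone puts Se higher.
O > Se: O sits above Se in group 16, so the down-group effect alone puts O higher.
Approximate values (Pauling): O 3.44, Ga 1.81, As 2.18, Se 2.55.
So from lowest to highest: Ga < As < Se < O.

Ga < As < Se < O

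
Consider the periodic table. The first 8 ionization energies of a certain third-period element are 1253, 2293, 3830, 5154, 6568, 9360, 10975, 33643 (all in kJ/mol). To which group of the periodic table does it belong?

Group 17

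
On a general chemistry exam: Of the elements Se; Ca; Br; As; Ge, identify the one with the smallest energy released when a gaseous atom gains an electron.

Ca

Ca is in period 4, group 2; Ge is in period 4, group 14; As is in period 4, group 15; Se is in period 4, group 16; Br is in period 4, group 17.
EA tends to increase across a period and decrease down a group, though the pattern is less regular than for IE or radius.
All lie in period 4; the across-period trend (electron affinity increases left to right) applies, with the exception below.
Note the exception: Ge has a higher electron affinity than As, contrary to the simple trend — adding an electron to As's half-filled 4p³ is unfavourable, so Ge (4p²) has the more exothermic EA.
For reference (kJ/mol): Ca 2, Ge 119, As 78, Se 195, Br 325.
The smallest energy released when a gaseous atom gains an electron among these belongs to Ca.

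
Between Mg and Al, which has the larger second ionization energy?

Consider each +1 ion: Mg⁺ still has 1 valence electron; Al⁺ still has 2 valence electrons.
All are still removing valence electrons, so compare the +1 ions as you would atoms: IE_2 generally rises across a period (higher Z_eff) and falls down a group (larger shell), subject to the usual subshell exceptions.
Valence configurations: Mg⁺ [Ne]3s¹, Al⁺ [Ne]3s².
The numbers (kJ/mol): Mg 1451, Al 1817.
So the second ionization energies run Mg < Al.

Al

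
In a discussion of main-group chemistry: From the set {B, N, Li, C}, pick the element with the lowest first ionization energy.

Li is in period 2, group 1; B is in period 2, group 13; C is in period 2, group 14; N is in period 2, group 15.
Across a period the outer electron is held more tightly (higher IE₁); down a group it sits in a higher shell, more shielded, and comes off more easily.
All lie in period 2, so first ionization energy increases left to right.
The lowest first ionization energy among these belongs to Li.

Li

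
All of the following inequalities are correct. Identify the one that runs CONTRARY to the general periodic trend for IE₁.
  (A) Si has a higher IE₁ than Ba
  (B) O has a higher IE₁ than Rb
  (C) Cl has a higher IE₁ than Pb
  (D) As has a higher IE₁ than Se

(D)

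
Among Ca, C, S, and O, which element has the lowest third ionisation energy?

S

The third ionization energy removes an electron from the +2 ion. For each element: Ca²⁺ is the bare [Ar] core; C²⁺ still has 2 valence electrons; S²⁺ still has 4 valence electrons; O²⁺ still has 4 valence electrons.
Usually core removal costs more than valence removal, but here the competition is close: a tightly held n=2 valence electron can cost more to remove than an n=3 core electron, so the actual values have to decide it.
Valence configurations: C²⁺ [He]2s², S²⁺ [Ne]3s²3p², O²⁺ [He]2s²2p².
The numbers (kJ/mol): Ca 4912, C 4620, S 3357, O 5300.
So the third ionization energies run S < C < Ca < O.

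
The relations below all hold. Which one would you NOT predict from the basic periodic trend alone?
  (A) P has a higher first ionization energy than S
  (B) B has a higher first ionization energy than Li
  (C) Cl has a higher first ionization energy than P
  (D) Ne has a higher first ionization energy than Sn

(A)

The general trend: first ionization energy increases across a period and decreases down a group.
(A) P (period 3, group 15) vs S (period 3, group 16): the stated order contradicts the simple trend.
(B) B (period 2, group 13) vs Li (period 2, group 1): the stated order agrees with the simple trend.
(C) Cl (period 3, group 17) vs P (period 3, group 15): the stated order agrees with the simple trend.
(D) Ne (period 2, group 18) vs Sn (period 5, group 14): the stated order agrees with the simple trend.
The exception is (A): S (3p⁴) ionizes more easily than half-filled P (3p³) because the paired 3p electron in S is pushed out by e⁻–e⁻ repulsion.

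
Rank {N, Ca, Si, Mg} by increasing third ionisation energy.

Si < N < Ca < Mg

After 2 electrons have been removed, what remains? N²⁺ still has 3 valence electrons; Ca²⁺ is the bare [Ar] core; Si²⁺ still has 2 valence electrons; Mg²⁺ is the bare [Ne] core.
Breaking into a closed-shell core is much more expensive than removing a leftover valence electron — Ca and Mg have the largest IE_3 here.
Valence configurations: N²⁺ [He]2s²2p¹, Si²⁺ [Ne]3s².
Tabulated IE_3 (kJ/mol): N 4578, Ca 4912, Si 3232, Mg 7733.
Putting it together, IE_3: Si < N < Ca < Mg.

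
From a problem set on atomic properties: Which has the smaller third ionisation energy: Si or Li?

The third ionization energy removes an electron from the +2 ion. For each element: Si²⁺ still has 2 valence electrons; Li²⁺ is already 1 electron into the core.
Breaking into a closed-shell core is much more expensive than removing a leftover valence electron — Li has the largest IE_3 here.
Tabulated IE_3 (kJ/mol): Si 3232, Li 11815.
So the third ionization energies run Si < Li.

Si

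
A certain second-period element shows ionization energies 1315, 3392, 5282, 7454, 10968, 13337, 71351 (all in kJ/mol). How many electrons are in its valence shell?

6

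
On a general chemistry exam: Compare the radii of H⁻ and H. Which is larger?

H⁻

Forming H⁻ adds 1 electron to H. More electron–electron repulsion in the same shell, with unchanged nuclear charge, lets the cloud expand.
An anion is larger than its parent atom: H⁻ > H.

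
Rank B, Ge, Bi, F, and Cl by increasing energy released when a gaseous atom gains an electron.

B < Bi < Ge < F < Cl

B is in period 2, group 13; F is in period 2, group 17; Cl is in period 3, group 17; Ge is in period 4, group 14; Bi is in period 6, group 15.
Adding an electron releases more energy for atoms nearer the top right (short of the noble gases).
Here both period and group differ, so the two effects have to be weighed against each other.
Bi > B: period and group pull opposite ways; the across-period shift dominates (91 vs 27 kJ/mol).
Ge > Bi: period and group pull opposite ways; the down-group shift dominates (119 vs 91 kJ/mol).
F > Ge: both effects reinforce here, so F is clearly the higher of the two.
Cl > F: this pair runs against the simple trend — see the exception note.
Note the exception: Cl has a higher electron affinity than F, contrary to the simple trend — F's small 2p subshell makes the incoming electron feel strong e⁻–e⁻ repulsion, so Cl actually releases more energy on gaining an electron.
Tabulated electron affinity (kJ/mol): B 27, F 328, Cl 349, Ge 119, Bi 91.
So from lowest to highest: B < Bi < Ge < F < Cl.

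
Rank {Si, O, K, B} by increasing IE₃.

Si < B < K < O

The third ionization energy removes an electron from the +2 ion. For each element: Si²⁺ still has 2 valence electrons; O²⁺ still has 4 valence electrons; K²⁺ is already 1 electron into the core; B²⁺ still has 1 valence electron.
Usually core removal costs more than valence removal, but here the competition is close: a tightly held n=2 valence electron can cost more to remove than an n=3 core electron, so the actual values have to decide it.
Valence configurations: Si²⁺ [Ne]3s², O²⁺ [He]2s²2p², B²⁺ [He]2s¹.
Tabulated IE_3 (kJ/mol): Si 3232, O 5300, K 4420, B 3660.
Overall IE_3 order: Si < B < K < O.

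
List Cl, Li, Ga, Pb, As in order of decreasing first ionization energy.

Li is in period 2, group 1; Cl is in period 3, group 17; Ga is in period 4, group 13; As is in period 4, group 15; Pb is in period 6, group 14.
Removing the outermost electron gets harder across a period and easier down a group.
Here both period and group differ, so the two effects have to be weighed against each other.
Ga > Li: the two effects oppose for this pair; the across-period effect wins (579 vs 520 kJ/mol).
Pb > Ga: period and group pull opposite ways; the across-period shift dominates (716 vs 579 kJ/mol).
As > Pb: both effects reinforce here, so As is clearly the higher of the two.
Cl > As: relative to As, both the across-period and down-group shifts push Cl's first ionization energy up.
Approximate values (kJ/mol): Li 520, Cl 1251, Ga 579, As 947, Pb 716.
So from highest to lowest: Cl > As > Pb > Ga > Li.

Cl > As > Pb > Ga > Li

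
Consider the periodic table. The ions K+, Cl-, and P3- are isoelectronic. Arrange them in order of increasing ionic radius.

K+, Cl-, P3-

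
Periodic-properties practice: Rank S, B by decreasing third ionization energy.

B > S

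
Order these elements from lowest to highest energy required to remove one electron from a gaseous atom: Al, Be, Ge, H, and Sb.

H is in period 1, group 1; Be is in period 2, group 2; Al is in period 3, group 13; Ge is in period 4, group 14; Sb is in period 5, group 15.
IE₁ increases left→right with effective nuclear charge and decreases top→bottom as the valence shell moves farther out.
These sit on a diagonal, where the across-period and down-group effects partly cancel.
Ge > Al: the two effects oppose for this pair; the across-period effect wins (762 vs 578 kJ/mol).
Sb > Ge: the two effects oppose for this pair; the across-period effect wins (831 vs 762 kJ/mol).
Be > Sb: period and group pull opposite ways; the down-group shift dominates (900 vs 831 kJ/mol).
H > Be: the two effects oppose for this pair; the down-group effect wins (1312 vs 900 kJ/mol).
Approximate values (kJ/mol): H 1312, Be 900, Al 578, Ge 762, Sb 831.
So from lowest to highest: Al < Ge < Sb < Be < H.

Al < Ge < Sb < Be < H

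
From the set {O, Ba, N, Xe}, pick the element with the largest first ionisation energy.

N is in period 2, group 15; O is in period 2, group 16; Xe is in period 5, group 18; Ba is in period 6, group 2.
First ionization energy rises across a period (greater Z_eff holds electrons more tightly) and falls down a group (valence electrons are farther from the nucleus).
Neither a single period nor a single group — weigh both effects.
Xe > Ba: both effects reinforce here, so Xe is clearly the higher of the two.
O > Xe: period and group pull opposite ways; the down-group shift dominates (1314 vs 1170 kJ/mol).
N > O: this pair runs against the simple trend — see the exception note.
Note the exception: N has a higher first ionization energy than O, contrary to the simple trend — pairing an electron in O's 2p⁴ costs repulsion energy, so O ionizes more easily than half-filled N (2p³).
Approximate values (kJ/mol): N 1402, O 1314, Xe 1170, Ba 503.
The largest first ionisation energy among these belongs to N.

N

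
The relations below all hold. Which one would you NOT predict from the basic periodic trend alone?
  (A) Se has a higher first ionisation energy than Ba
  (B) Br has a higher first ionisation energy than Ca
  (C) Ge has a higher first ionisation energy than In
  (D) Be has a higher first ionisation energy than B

(D)

The general trend: first ionisation energy increases across a period and decreases down a group.
(A) Se (period 4, group 16) vs Ba (period 6, group 2): the stated order agrees with the simple trend.
(B) Br (period 4, group 17) vs Ca (period 4, group 2): the stated order agrees with the simple trend.
(C) Ge (period 4, group 14) vs In (period 5, group 13): the stated order agrees with the simple trend.
(D) Be (period 2, group 2) vs B (period 2, group 13): the stated order contradicts the simple trend.
The exception is (D): removing B's lone 2p electron is easier than breaking Be's filled 2s².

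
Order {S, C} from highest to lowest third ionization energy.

C > S

After 2 electrons have been removed, what remains? S²⁺ still has 4 valence electrons; C²⁺ still has 2 valence electrons.
All are still removing valence electrons, so compare the +2 ions as you would atoms: IE_3 generally rises across a period (higher Z_eff) and falls down a group (larger shell), subject to the usual subshell exceptions.
Valence configurations: S²⁺ [Ne]3s²3p², C²⁺ [He]2s².
The numbers (kJ/mol): S 3357, C 4620.
Putting it together, IE_3: S < C.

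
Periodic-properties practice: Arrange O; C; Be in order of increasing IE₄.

C, O, Be

IE_4 is the cost of taking one more electron from the +3 cation: O³⁺ still has 3 valence electrons; C³⁺ still has 1 valence electron; Be³⁺ is already 1 electron into the core.
Core electrons are held far more tightly than valence electrons, so Be tops the IE_4 order.
Valence configurations: O³⁺ [He]2s²2p¹, C³⁺ [He]2s¹.
The numbers (kJ/mol): O 7469, C 6223, Be 21007.
Hence IE_4: C < O < Be.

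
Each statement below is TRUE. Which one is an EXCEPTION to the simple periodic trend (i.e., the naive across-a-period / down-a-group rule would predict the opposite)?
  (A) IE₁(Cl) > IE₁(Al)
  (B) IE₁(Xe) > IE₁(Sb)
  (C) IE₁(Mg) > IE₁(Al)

(C)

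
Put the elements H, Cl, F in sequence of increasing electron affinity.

H is in period 1, group 1; F is in period 2, group 17; Cl is in period 3, group 17.
Adding an electron releases more energy for atoms nearer the top right (short of the noble gases).
Neither a single period nor a single group — weigh both effects.
F > H: period and group pull opposite ways; the across-period shift dominates (328 vs 73 kJ/mol).
Cl > F: this pair runs against the simple trend — see the exception note.
Note the exception: Cl has a higher electron affinity than F, contrary to the simple trend — F's small 2p subshell makes the incoming electron feel strong e⁻–e⁻ repulsion, so Cl actually releases more energy on gaining an electron.
Approximate values (kJ/mol): H 73, F 328, Cl 349.
So from lowest to highest: H < F < Cl.

H < F < Cl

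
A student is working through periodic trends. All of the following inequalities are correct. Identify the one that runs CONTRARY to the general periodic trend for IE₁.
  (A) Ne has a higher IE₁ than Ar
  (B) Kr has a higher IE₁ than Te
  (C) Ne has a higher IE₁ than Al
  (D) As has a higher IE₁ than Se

The general trend: IE₁ increases across a period and decreases down a group.
(A) Ne (period 2, group 18) vs Ar (period 3, group 18): the stated order agrees with the simple trend.
(B) Kr (period 4, group 18) vs Te (period 5, group 16): the stated order agrees with the simple trend.
(C) Ne (period 2, group 18) vs Al (period 3, group 13): the stated order agrees with the simple trend.
(D) As (period 4, group 15) vs Se (period 4, group 16): the stated order contradicts the simple trend.
The exception is (D): Se (4p⁴) ionizes more easily than half-filled As (4p³).

(D)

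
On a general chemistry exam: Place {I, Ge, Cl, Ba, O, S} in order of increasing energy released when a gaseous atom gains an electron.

Ba, Ge, O, S, I, Cl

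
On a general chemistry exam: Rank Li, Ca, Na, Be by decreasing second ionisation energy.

Li, Na, Be, Ca

IE_2 is the cost of taking one more electron from the +1 cation: Li⁺ is the bare [He] core; Ca⁺ still has 1 valence electron; Na⁺ is the bare [Ne] core; Be⁺ still has 1 valence electron.
Breaking into a closed-shell core is much more expensive than removing a leftover valence electron — Na and Li have the largest IE_2 here.
Valence configurations: Ca⁺ [Ar]4s¹, Be⁺ [He]2s¹.
Approximate IE_2 values (kJ/mol): Li 7298, Ca 1145, Na 4562, Be 1757.
Hence IE_2: Ca < Be < Na < Li.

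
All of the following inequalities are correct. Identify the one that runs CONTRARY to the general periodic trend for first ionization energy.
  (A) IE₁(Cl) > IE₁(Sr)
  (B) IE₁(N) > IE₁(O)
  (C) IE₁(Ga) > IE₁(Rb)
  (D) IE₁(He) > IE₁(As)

The general trend: first ionization energy increases across a period and decreases down a group.
(A) Cl (period 3, group 17) vs Sr (period 5, group 2): the stated order agrees with the simple trend.
(B) N (period 2, group 15) vs O (period 2, group 16): the stated order contradicts the simple trend.
(C) Ga (period 4, group 13) vs Rb (period 5, group 1): the stated order agrees with the simple trend.
(D) He (period 1, group 18) vs As (period 4, group 15): the stated order agrees with the simple trend.
The exception is (B): pairing an electron in O's 2p⁴ costs repulsion energy, so O ionizes more easily than half-filled N (2p³).

(B)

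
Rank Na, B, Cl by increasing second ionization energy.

IE_2 is the cost of taking one more electron from the +1 cation: Na⁺ is the bare [Ne] core; B⁺ still has 2 valence electrons; Cl⁺ still has 6 valence electrons.
Breaking into a closed-shell core is much more expensive than removing a leftover valence electron — Na has the largest IE_2 here.
Valence configurations: B⁺ [He]2s², Cl⁺ [Ne]3s²3p⁴.
Tabulated IE_2 (kJ/mol): Na 4562, B 2427, Cl 2298.
Overall IE_2 order: Cl < B < Na.

Cl < B < Na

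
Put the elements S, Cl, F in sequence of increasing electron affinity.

F is in period 2, group 17; S is in period 3, group 16; Cl is in period 3, group 17.
Electron affinity generally becomes more exothermic across a period toward the halogens and less exothermic down a group.
Neither a single period nor a single group — weigh both effects.
F > S: both effects reinforce here, so F is clearly the higher of the two.
Cl > F: this pair runs against the simple trend — see the exception note.
Note the exception: Cl has a higher electron affinity than F, contrary to the simple trend — F's small 2p subshell makes the incoming electron feel strong e⁻–e⁻ repulsion, so Cl actually releases more energy on gaining an electron.
For reference (kJ/mol): F 328, S 200, Cl 349.
So from lowest to highest: S < F < Cl.

S, F, Cl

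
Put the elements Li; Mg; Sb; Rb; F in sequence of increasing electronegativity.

EN rises left→right (higher Z_eff, smaller atoms) and falls top→bottom (larger, more shielded atoms).
These span different periods and groups, so the two trends combine.
Li > Rb: they share group 1; the group trend gives Li the larger value.
Mg > Li: the two effects oppose for this pair; the across-period effect wins (1.31 vs 0.98).
Sb > Mg: the two effects oppose for this pair; the across-period effect wins (2.05 vs 1.31).
F > Sb: both effects reinforce here, so F is clearly the higher of the two.
For reference (Pauling): Li 0.98, F 3.98, Mg 1.31, Rb 0.82, Sb 2.05.
So from lowest to highest: Rb < Li < Mg < Sb < F.

Rb, Li, Mg, Sb, F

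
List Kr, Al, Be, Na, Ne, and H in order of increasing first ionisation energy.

H is in period 1, group 1; Be is in period 2, group 2; Ne is in period 2, group 18; Na is in period 3, group 1; Al is in period 3, group 13; Kr is in period 4, group 18.
Across a period the outer electron is held more tightly (higher IE₁); down a group it sits in a higher shell, more shielded, and comes off more easily.
Here both period and group differ, so the two effects have to be weighed against each other.
Al > Na: both are in period 3; the period trend gives Al the larger value.
Be > Al: period and group pull opposite ways; the down-group shift dominates (900 vs 578 kJ/mol).
H > Be: period and group pull opposite ways; the down-group shift dominates (1312 vs 900 kJ/mol).
Kr > H: the two effects oppose for this pair; the across-period effect wins (1351 vs 1312 kJ/mol).
Ne > Kr: Ne sits above Kr in group 18, so the down-group effect alone puts Ne higher.
Approximate values (kJ/mol): H 1312, Be 900, Ne 2081, Na 496, Al 578, Kr 1351.
So from lowest to highest: Na < Al < Be < H < Kr < Ne.

Na, Al, Be, H, Kr, Ne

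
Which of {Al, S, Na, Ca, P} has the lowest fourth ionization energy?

S

After 3 electrons have been removed, what remains? Al³⁺ is the bare [Ne] core; S³⁺ still has 3 valence electrons; Na³⁺ is already 2 electrons into the core; Ca³⁺ is already 1 electron into the core; P³⁺ still has 2 valence electrons.
Core electrons are held far more tightly than valence electrons, so Ca, Na and Al top the IE_4 order.
Valence configurations: S³⁺ [Ne]3s²3p¹, P³⁺ [Ne]3s².
S³⁺ loses a lone 3p electron whereas P³⁺ must break into a filled 3s² pair, so IE_4(P) > IE_4(S) even though S has the higher nuclear charge.
Approximate IE_4 values (kJ/mol): Al 11577, S 4556, Na 9543, Ca 6491, P 4964.
Overall IE_4 order: S < P < Ca < Na < Al.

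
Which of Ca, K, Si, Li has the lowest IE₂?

Ca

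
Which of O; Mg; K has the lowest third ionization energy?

Consider each +2 ion: O²⁺ still has 4 valence electrons; Mg²⁺ is the bare [Ne] core; K²⁺ is already 1 electron into the core.
Usually core removal costs more than valence removal, but here the competition is close: a tightly held n=2 valence electron can cost more to remove than an n=3 core electron, so the actual values have to decide it.
The numbers (kJ/mol): O 5300, Mg 7733, K 4420.
Putting it together, IE_3: K < O < Mg.

K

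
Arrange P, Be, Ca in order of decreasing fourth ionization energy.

Be, Ca, P

After 3 electrons have been removed, what remains? P³⁺ still has 2 valence electrons; Be³⁺ is already 1 electron into the core; Ca³⁺ is already 1 electron into the core.
Core electrons are held far more tightly than valence electrons, so Ca and Be top the IE_4 order.
The numbers (kJ/mol): P 4964, Be 21007, Ca 6491.
So the fourth ionization energies run P < Ca < Be.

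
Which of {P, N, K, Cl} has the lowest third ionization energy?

P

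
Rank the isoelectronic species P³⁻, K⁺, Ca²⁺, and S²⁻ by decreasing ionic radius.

All of these have 18 electrons, so size is governed by nuclear charge alone: the more protons, the stronger the pull on the same electron cloud, and the smaller the ion.
Nuclear charges: Ca²⁺ (Z=20), K⁺ (Z=19), S²⁻ (Z=16), P³⁻ (Z=15).
Largest to smallest: P³⁻ > S²⁻ > K⁺ > Ca²⁺.

P³⁻ > S²⁻ > K⁺ > Ca²⁺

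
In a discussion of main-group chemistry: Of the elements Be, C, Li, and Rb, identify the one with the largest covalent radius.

Rb

Atomic radius shrinks across a period as nuclear charge pulls the same shell inward, and grows down a group as new shells are added.
These span different periods and groups, so the two trends combine.
Be > C: both are in period 2; the period trend gives Be the larger value.
Li > Be: Li lies to the left of Be in period 2, so the across-period effect alone puts Li larger.
Rb > Li: Rb sits below Li in group 1, so the down-group effect alone puts Rb larger.
For reference (pm): Li 133, Be 102, C 75, Rb 210.
The largest covalent radius among these belongs to Rb.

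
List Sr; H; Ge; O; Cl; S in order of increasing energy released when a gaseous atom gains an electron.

H is in period 1, group 1; O is in period 2, group 16; S is in period 3, group 16; Cl is in period 3, group 17; Ge is in period 4, group 14; Sr is in period 5, group 2.
EA tends to increase across a period and decrease down a group, though the pattern is less regular than for IE or radius.
Neither a single period nor a single group — weigh both effects.
H > Sr: the two effects oppose for this pair; the down-group effect wins (73 vs 5 kJ/mol).
Ge > H: period and group pull opposite ways; the across-period shift dominates (119 vs 73 kJ/mol).
O > Ge: both effects reinforce here, so O is clearly the higher of the two.
S > O: this pair runs against the simple trend — see the exception note.
Cl > S: both are in period 3; the period trend gives Cl the larger value.
Note the exception: S has a higher electron affinity than O, contrary to the simple trend — the compact 2p subshell of O repels the added electron more than S's larger 3p does.
For reference (kJ/mol): H 73, O 141, S 200, Cl 349, Ge 119, Sr 5.
So from lowest to highest: Sr < H < Ge < O < S < Cl.

Sr < H < Ge < O < S < Cl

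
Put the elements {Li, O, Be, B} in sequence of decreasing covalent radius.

Li is in period 2, group 1; Be is in period 2, group 2; B is in period 2, group 13; O is in period 2, group 16.
Radius decreases left→right (rising Z_eff, same n) and increases top→bottom (higher n).
All lie in period 2, so atomic radius increases right to left.
So from largest to smallest: Li > Be > B > O.

Li > Be > B > O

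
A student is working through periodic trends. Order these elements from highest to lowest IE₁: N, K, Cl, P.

N > Cl > P > K

Across a period the outer electron is held more tightly (higher IE₁); down a group it sits in a higher shell, more shielded, and comes off more easily.
Neither a single period nor a single group — weigh both effects.
P > K: both effects reinforce here, so P is clearly the higher of the two.
Cl > P: both are in period 3; the period trend gives Cl the larger value.
N > Cl: period and group pull opposite ways; the down-group shift dominates (1402 vs 1251 kJ/mol).
Approximate values (kJ/mol): N 1402, P 1012, Cl 1251, K 419.
So from highest to lowest: N > Cl > P > K.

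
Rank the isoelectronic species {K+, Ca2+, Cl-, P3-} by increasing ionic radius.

Ca2+ < K+ < Cl- < P3-

All of these have 18 electrons, so size is governed by nuclear charge alone: the more protons, the stronger the pull on the same electron cloud, and the smaller the ion.
Nuclear charges: Ca2+ (Z=20), K+ (Z=19), Cl- (Z=17), P3- (Z=15).
Smallest to largest: Ca2+ < K+ < Cl- < P3-.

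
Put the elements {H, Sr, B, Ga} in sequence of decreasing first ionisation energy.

H, B, Ga, Sr

H is in period 1, group 1; B is in period 2, group 13; Ga is in period 4, group 13; Sr is in period 5, group 2.
Across a period the outer electron is held more tightly (higher IE₁); down a group it sits in a higher shell, more shielded, and comes off more easily.
Neither a single period nor a single group — weigh both effects.
Ga > Sr: both effects reinforce here, so Ga is clearly the higher of the two.
B > Ga: they share group 13; the group trend gives B the larger value.
H > B: the two effects oppose for this pair; the down-group effect wins (1312 vs 801 kJ/mol).
For reference (kJ/mol): H 1312, B 801, Ga 579, Sr 550.
So from highest to lowest: H > B > Ga > Sr.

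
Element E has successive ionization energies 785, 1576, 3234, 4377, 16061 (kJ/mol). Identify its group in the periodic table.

Group 14

Look for the largest jump between consecutive ionization energies: IE5/IE4 ≈ 3.7, far larger than any earlier ratio.
That jump marks the point where a core electron is being removed. So the atom has 4 valence electrons.
A main-group element with 4 valence electrons is in group 14.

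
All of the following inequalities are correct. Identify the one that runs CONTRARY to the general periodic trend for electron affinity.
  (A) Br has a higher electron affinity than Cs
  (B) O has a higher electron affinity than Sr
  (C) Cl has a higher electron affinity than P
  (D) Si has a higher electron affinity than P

(D)

The general trend: electron affinity increases across a period and decreases down a group.
(A) Br (period 4, group 17) vs Cs (period 6, group 1): the stated order agrees with the simple trend.
(B) O (period 2, group 16) vs Sr (period 5, group 2): the stated order agrees with the simple trend.
(C) Cl (period 3, group 17) vs P (period 3, group 15): the stated order agrees with the simple trend.
(D) Si (period 3, group 14) vs P (period 3, group 15): the stated order contradicts the simple trend.
The exception is (D): adding an electron to P's half-filled 3p³ is unfavourable, so Si (3p²) has the more exothermic EA.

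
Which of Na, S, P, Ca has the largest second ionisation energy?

IE_2 is the cost of taking one more electron from the +1 cation: Na⁺ is the bare [Ne] core; S⁺ still has 5 valence electrons; P⁺ still has 4 valence electrons; Ca⁺ still has 1 valence electron.
Pulling an electron out of a noble-gas core costs far more than removing a remaining valence electron, so Na sits at the high end of IE_2.
Valence configurations: S⁺ [Ne]3s²3p³, P⁺ [Ne]3s²3p², Ca⁺ [Ar]4s¹.
Approximate IE_2 values (kJ/mol): Na 4562, S 2252, P 1907, Ca 1145.
Hence IE_2: Ca < P < S < Na.

Na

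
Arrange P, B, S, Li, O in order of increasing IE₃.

P, S, B, O, Li

The third ionization energy removes an electron from the +2 ion. For each element: P²⁺ still has 3 valence electrons; B²⁺ still has 1 valence electron; S²⁺ still has 4 valence electrons; Li²⁺ is already 1 electron into the core; O²⁺ still has 4 valence electrons.
Core electrons are held far more tightly than valence electrons, so Li tops the IE_3 order.
Valence configurations: P²⁺ [Ne]3s²3p¹, B²⁺ [He]2s¹, S²⁺ [Ne]3s²3p², O²⁺ [He]2s²2p².
Approximate IE_3 values (kJ/mol): P 2914, B 3660, S 3357, Li 11815, O 5300.
Overall IE_3 order: P < S < B < O < Li.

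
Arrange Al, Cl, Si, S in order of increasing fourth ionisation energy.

After 3 electrons have been removed, what remains? Al³⁺ is the bare [Ne] core; Cl³⁺ still has 4 valence electrons; Si³⁺ still has 1 valence electron; S³⁺ still has 3 valence electrons.
Pulling an electron out of a noble-gas core costs far more than removing a remaining valence electron, so Al sits at the high end of IE_4.
Valence configurations: Cl³⁺ [Ne]3s²3p², Si³⁺ [Ne]3s¹, S³⁺ [Ne]3s²3p¹.
Approximate IE_4 values (kJ/mol): Al 11577, Cl 5159, Si 4356, S 4556.
Putting it together, IE_4: Si < S < Cl < Al.

Si < S < Cl < Al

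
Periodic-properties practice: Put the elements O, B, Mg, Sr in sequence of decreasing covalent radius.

Sr, Mg, B, O

Radius decreases left→right (rising Z_eff, same n) and increases top→bottom (higher n).
Here both period and group differ, so the two effects have to be weighed against each other.
B > O: both are in period 2; the period trend gives B the larger value.
Mg > B: both effects reinforce here, so Mg is clearly the larger of the two.
Sr > Mg: they share group 2; the group trend gives Sr the larger value.
Approximate values (pm): B 85, O 63, Mg 139, Sr 185.
So from largest to smallest: Sr > Mg > B > O.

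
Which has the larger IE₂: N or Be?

N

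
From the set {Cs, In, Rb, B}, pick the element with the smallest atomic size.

B

Radius decreases left→right (rising Z_eff, same n) and increases top→bottom (higher n).
These span different periods and groups, so the two trends combine.
In > B: they share group 13; the group trend gives In the larger value.
Rb > In: both are in period 5; the period trend gives Rb the larger value.
Cs > Rb: Cs sits below Rb in group 1, so the down-group effect alone puts Cs larger.
Tabulated atomic radius (pm): B 85, Rb 210, In 142, Cs 232.
The smallest atomic size among these belongs to B.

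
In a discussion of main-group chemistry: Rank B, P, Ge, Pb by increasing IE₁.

Pb < Ge < B < P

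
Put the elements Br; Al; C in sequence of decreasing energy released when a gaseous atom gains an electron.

Br > C > Al

C is in period 2, group 14; Al is in period 3, group 13; Br is in period 4, group 17.
EA tends to increase across a period and decrease down a group, though the pattern is less regular than for IE or radius.
These span different periods and groups, so the two trends combine.
C > Al: relative to Al, both the across-period and down-group shifts push C's electron affinity up.
Br > C: period and group pull opposite ways; the across-period shift dominates (325 vs 122 kJ/mol).
Approximate values (kJ/mol): C 122, Al 42, Br 325.
So from highest to lowest: Br > C > Al.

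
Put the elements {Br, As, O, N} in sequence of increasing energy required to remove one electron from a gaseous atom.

As < Br < O < N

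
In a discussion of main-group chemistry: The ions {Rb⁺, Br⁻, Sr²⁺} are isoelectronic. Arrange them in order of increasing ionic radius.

All of these have 36 electrons, so size is governed by nuclear charge alone: the more protons, the stronger the pull on the same electron cloud, and the smaller the ion.
Nuclear charges: Sr²⁺ (Z=38), Rb⁺ (Z=37), Br⁻ (Z=35).
Smallest to largest: Sr²⁺ < Rb⁺ < Br⁻.

Sr²⁺ < Rb⁺ < Br⁻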